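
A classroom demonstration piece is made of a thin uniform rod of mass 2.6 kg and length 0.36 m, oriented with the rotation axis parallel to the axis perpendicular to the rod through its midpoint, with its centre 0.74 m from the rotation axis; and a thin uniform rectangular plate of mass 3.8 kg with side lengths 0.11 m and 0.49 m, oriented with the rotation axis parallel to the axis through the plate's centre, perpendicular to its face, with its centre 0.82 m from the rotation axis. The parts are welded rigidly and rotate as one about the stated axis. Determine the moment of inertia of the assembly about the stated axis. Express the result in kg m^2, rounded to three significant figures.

4.09

Thin rod: I_cm = (1/12)ML² = (1/12)(2.6)(0.36)² = 0.02808 kg m^2; centre at d = 0.74 m, so the parallel axis theorem gives I = 0.02808 + (2.6)(0.74)² = 1.4518 kg m^2.
Rectangular plate: I_cm = (1/12)M(a²+b²) = (1/12)(3.8)[(0.11)² + (0.49)²] = 0.079863 kg m^2; centre at d = 0.82 m, so the parallel axis theorem gives I = 0.079863 + (3.8)(0.82)² = 2.635 kg m^2.
Total I = 1.4518 + 2.635 = 4.0868 kg m^2.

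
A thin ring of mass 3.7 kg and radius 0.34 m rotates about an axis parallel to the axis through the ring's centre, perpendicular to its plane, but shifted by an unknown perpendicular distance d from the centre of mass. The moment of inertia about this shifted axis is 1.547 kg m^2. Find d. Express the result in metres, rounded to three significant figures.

0.550

About the centre-of-mass axis, I_cm = MR² = (3.7)(0.34)² = 0.42772 kg m^2.
Parallel axis theorem: I = I_cm + Md², so Md² = 1.547 − 0.42772 = 1.1193 kg m^2.
d = √(1.1193 / 3.7) = 0.55001 m.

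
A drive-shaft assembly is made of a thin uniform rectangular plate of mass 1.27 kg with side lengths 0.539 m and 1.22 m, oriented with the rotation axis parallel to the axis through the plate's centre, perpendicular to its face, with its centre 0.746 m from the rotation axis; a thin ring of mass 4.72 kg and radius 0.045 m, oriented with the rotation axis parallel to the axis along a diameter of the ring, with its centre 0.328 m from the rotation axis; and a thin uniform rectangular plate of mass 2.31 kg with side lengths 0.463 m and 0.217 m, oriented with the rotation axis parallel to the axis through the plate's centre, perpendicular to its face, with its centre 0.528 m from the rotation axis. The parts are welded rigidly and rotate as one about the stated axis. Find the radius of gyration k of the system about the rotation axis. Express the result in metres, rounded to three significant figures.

Rectangular plate: I_cm = (1/12)M(a²+b²) = (1/12)(1.27)[(0.539)² + (1.22)²] = 0.18827 kg·m²; centre at d = 0.746 m, so I = I_cm + Md² gives I = 0.18827 + (1.27)(0.746)² = 0.89504 kg·m².
Thin ring: I_cm = (1/2)MR² = (1/2)(4.72)(0.045)² = 0.004779 kg·m²; centre at d = 0.328 m, so I = I_cm + Md² gives I = 0.004779 + (4.72)(0.328)² = 0.51258 kg·m².
Rectangular plate: I_cm = (1/12)M(a²+b²) = (1/12)(2.31)[(0.463)² + (0.217)²] = 0.050331 kg·m²; centre at d = 0.528 m, so I = I_cm + Md² gives I = 0.050331 + (2.31)(0.528)² = 0.69432 kg·m².
Total I = 2.1019 kg·m²; total mass M = 8.3 kg.
k = √(I/M) = √(2.1019/8.3) = 0.50324 m.

0.503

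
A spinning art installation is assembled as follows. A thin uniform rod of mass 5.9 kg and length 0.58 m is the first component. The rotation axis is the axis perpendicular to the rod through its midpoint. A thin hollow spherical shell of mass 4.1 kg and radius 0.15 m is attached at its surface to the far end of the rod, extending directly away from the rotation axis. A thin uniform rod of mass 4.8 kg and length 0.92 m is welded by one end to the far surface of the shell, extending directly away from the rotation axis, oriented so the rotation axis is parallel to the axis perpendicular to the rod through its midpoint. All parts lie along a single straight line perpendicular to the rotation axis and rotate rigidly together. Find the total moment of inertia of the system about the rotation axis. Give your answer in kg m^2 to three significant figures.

Thin rod: I_cm = (1/12)ML² = (1/12)(5.9)(0.58)² = 0.1654 kg m^2; axis through the centre, so I = 0.1654 kg m^2.
Spherical shell: I_cm = (2/3)MR² = (2/3)(4.1)(0.15)² = 0.0615 kg m^2; centre at d = 0.29 + 0.15 = 0.44 m, so I = I_cm + Md² gives I = 0.0615 + (4.1)(0.44)² = 0.85526 kg m^2.
Thin rod: I_cm = (1/12)ML² = (1/12)(4.8)(0.92)² = 0.33856 kg m^2; centre at d = 0.29 + 0.15 + 0.15 + 0.46 = 1.05 m, so I = I_cm + Md² gives I = 0.33856 + (4.8)(1.05)² = 5.6306 kg m^2.
Total I = 0.1654 + 0.85526 + 5.6306 = 6.6512 kg m^2.

6.65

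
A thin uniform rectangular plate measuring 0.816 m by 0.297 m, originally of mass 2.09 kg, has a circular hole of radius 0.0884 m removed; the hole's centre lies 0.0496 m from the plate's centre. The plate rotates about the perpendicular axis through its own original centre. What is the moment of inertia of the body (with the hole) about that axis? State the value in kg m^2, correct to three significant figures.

0.130

Unpierced body about its centre: I₀ = (1/12)M(a²+b²) = (1/12)(2.09)[(0.816)² + (0.297)²] = 0.13133 kg m^2.
The removed disk has mass m = M·πr²/(ab) = (2.09)·π(0.0884)²/(0.816·0.297) = 0.21172 kg (same uniform areal density).
Its moment of inertia about the rotation axis (parallel-axis theorem): I_hole = (1/2)mr² + md² = (1/2)(0.21172)(0.0884)² + (0.21172)(0.0496)² = 0.0013481 kg m^2.
Treating the hole as negative mass, I = I₀ − I_hole = 0.13133 − 0.0013481 = 0.12998 kg m^2.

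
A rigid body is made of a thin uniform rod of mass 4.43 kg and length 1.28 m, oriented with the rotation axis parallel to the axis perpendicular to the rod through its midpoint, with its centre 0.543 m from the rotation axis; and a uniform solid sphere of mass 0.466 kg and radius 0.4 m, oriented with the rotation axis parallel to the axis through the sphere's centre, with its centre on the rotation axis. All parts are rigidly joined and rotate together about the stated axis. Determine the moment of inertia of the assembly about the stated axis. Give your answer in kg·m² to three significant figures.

1.94

Thin rod: I_cm = (1/12)ML² = (1/12)(4.43)(1.28)² = 0.60484 kg·m²; centre at d = 0.543 m, so I = I_cm + Md² gives I = 0.60484 + (4.43)(0.543)² = 1.911 kg·m².
Solid sphere: I_cm = (2/5)MR² = (2/5)(0.466)(0.4)² = 0.029824 kg·m²; axis through the centre, so I = 0.029824 kg·m².
Total I = 1.911 + 0.029824 = 1.9408 kg·m².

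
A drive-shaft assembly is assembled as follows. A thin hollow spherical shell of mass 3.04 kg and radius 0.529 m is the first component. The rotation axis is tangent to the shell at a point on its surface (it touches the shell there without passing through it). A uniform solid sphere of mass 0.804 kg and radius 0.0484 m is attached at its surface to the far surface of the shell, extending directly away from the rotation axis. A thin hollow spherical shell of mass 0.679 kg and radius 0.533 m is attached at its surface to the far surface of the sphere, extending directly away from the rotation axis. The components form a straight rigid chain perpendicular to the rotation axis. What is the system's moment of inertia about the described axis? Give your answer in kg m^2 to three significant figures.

4.47

Spherical shell: I_cm = (2/3)MR² = (2/3)(3.04)(0.529)² = 0.56714 kg m^2; centre at d = 0.529 m, so the parallel axis theorem gives I = 0.56714 + (3.04)(0.529)² = 1.4179 kg m^2.
Solid sphere: I_cm = (2/5)MR² = (2/5)(0.804)(0.0484)² = 0.00075337 kg m^2; centre at d = 0.529 + 0.529 + 0.0484 = 1.1064 m, so the parallel axis theorem gives I = 0.00075337 + (0.804)(1.1064)² = 0.98495 kg m^2.
Spherical shell: I_cm = (2/3)MR² = (2/3)(0.679)(0.533)² = 0.1286 kg m^2; centre at d = 0.529 + 0.529 + 0.0484 + 0.0484 + 0.533 = 1.6878 m, so the parallel axis theorem gives I = 0.1286 + (0.679)(1.6878)² = 2.0628 kg m^2.
Total I = 1.4179 + 0.98495 + 2.0628 = 4.4657 kg m^2.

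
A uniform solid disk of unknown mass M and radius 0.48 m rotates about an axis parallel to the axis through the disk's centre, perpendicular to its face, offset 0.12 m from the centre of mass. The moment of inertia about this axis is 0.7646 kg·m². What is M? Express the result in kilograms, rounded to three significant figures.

5.90

I = I_cm + Md² = (1/2)MR² + Md² = M·[0.5·(0.48)² + (0.12)²] = M·0.1296.
So M = 0.7646 / 0.1296 = 5.8997 kg.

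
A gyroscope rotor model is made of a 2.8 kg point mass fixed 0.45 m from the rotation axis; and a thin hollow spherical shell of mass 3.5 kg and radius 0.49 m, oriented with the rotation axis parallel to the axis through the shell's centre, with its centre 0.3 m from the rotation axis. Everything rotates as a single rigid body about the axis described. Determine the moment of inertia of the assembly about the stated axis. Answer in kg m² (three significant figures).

Point mass: I_cm = 0; centre at d = 0.45 m, so I = I_cm + Md² gives I = 0 + (2.8)(0.45)² = 0.567 kg m².
Spherical shell: I_cm = (2/3)MR² = (2/3)(3.5)(0.49)² = 0.56023 kg m²; centre at d = 0.3 m, so I = I_cm + Md² gives I = 0.56023 + (3.5)(0.3)² = 0.87523 kg m².
Total I = 0.567 + 0.87523 = 1.4422 kg m².

1.44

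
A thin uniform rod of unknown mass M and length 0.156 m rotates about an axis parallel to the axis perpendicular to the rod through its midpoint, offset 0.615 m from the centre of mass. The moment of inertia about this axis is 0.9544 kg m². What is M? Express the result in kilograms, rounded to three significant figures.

I = I_cm + Md² = (1/12)ML² + Md² = M·[0.0833333·(0.156)² + (0.615)²] = M·0.38025.
So M = 0.9544 / 0.38025 = 2.5099 kg.

2.51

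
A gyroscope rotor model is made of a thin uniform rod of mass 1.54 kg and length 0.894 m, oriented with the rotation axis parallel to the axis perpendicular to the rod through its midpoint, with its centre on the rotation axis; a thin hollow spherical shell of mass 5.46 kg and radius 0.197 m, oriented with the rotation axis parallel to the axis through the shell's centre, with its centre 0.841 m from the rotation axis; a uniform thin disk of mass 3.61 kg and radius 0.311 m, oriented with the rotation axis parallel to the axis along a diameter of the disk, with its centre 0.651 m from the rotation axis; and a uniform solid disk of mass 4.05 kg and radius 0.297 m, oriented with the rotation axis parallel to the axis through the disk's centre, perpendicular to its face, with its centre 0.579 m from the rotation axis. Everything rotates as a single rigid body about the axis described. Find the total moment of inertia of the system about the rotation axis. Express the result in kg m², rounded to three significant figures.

7.26

Thin rod: I_cm = (1/12)ML² = (1/12)(1.54)(0.894)² = 0.10257 kg m²; axis through the centre, so I = 0.10257 kg m².
Spherical shell: I_cm = (2/3)MR² = (2/3)(5.46)(0.197)² = 0.14126 kg m²; centre at d = 0.841 m, so the parallel axis theorem gives I = 0.14126 + (5.46)(0.841)² = 4.003 kg m².
Thin disk: I_cm = (1/4)MR² = (1/4)(3.61)(0.311)² = 0.087291 kg m²; centre at d = 0.651 m, so the parallel axis theorem gives I = 0.087291 + (3.61)(0.651)² = 1.6172 kg m².
Solid disk: I_cm = (1/2)MR² = (1/2)(4.05)(0.297)² = 0.17862 kg m²; centre at d = 0.579 m, so the parallel axis theorem gives I = 0.17862 + (4.05)(0.579)² = 1.5363 kg m².
Total I = 0.10257 + 4.003 + 1.6172 + 1.5363 = 7.2591 kg m².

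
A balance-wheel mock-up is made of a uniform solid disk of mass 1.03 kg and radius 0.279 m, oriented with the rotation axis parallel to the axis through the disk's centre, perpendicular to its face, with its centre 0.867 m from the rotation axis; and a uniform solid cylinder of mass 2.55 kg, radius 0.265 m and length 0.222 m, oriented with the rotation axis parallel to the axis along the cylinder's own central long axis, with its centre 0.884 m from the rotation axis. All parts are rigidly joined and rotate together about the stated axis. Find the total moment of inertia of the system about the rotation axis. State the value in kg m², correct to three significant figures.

2.90

Solid disk: I_cm = (1/2)MR² = (1/2)(1.03)(0.279)² = 0.040088 kg m²; centre at d = 0.867 m, so I = I_cm + Md² gives I = 0.040088 + (1.03)(0.867)² = 0.81433 kg m².
Solid cylinder: I_cm = (1/2)MR² = (1/2)(2.55)(0.265)² = 0.089537 kg m²; centre at d = 0.884 m, so I = I_cm + Md² gives I = 0.089537 + (2.55)(0.884)² = 2.0822 kg m².
Total I = 0.81433 + 2.0822 = 2.8966 kg m².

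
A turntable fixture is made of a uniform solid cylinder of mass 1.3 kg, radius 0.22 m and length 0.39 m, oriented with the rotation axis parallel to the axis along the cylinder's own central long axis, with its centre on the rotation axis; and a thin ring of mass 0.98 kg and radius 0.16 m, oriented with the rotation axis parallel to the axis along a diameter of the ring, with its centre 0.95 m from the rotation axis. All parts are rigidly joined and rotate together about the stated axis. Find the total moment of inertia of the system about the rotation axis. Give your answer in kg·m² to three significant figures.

Solid cylinder: I_cm = (1/2)MR² = (1/2)(1.3)(0.22)² = 0.03146 kg·m²; axis through the centre, so I = 0.03146 kg·m².
Thin ring: I_cm = (1/2)MR² = (1/2)(0.98)(0.16)² = 0.012544 kg·m²; centre at d = 0.95 m, so I = I_cm + Md² gives I = 0.012544 + (0.98)(0.95)² = 0.89699 kg·m².
Total I = 0.03146 + 0.89699 = 0.92845 kg·m².

0.928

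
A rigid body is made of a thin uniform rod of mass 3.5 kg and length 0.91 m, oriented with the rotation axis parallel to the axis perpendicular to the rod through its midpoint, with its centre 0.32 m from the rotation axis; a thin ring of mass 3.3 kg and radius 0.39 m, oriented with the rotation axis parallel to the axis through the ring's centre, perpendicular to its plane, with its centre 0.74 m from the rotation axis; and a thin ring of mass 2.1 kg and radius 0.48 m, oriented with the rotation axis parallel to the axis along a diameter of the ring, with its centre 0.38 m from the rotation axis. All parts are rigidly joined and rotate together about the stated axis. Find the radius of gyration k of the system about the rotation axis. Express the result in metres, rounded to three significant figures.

0.623

Thin rod: I_cm = (1/12)ML² = (1/12)(3.5)(0.91)² = 0.24153 kg m²; centre at d = 0.32 m, so I = I_cm + Md² gives I = 0.24153 + (3.5)(0.32)² = 0.59993 kg m².
Thin ring: I_cm = MR² = (3.3)(0.39)² = 0.50193 kg m²; centre at d = 0.74 m, so I = I_cm + Md² gives I = 0.50193 + (3.3)(0.74)² = 2.309 kg m².
Thin ring: I_cm = (1/2)MR² = (1/2)(2.1)(0.48)² = 0.24192 kg m²; centre at d = 0.38 m, so I = I_cm + Md² gives I = 0.24192 + (2.1)(0.38)² = 0.54516 kg m².
Total I = 3.4541 kg m²; total mass M = 8.9 kg.
k = √(I/M) = √(3.4541/8.9) = 0.62298 m.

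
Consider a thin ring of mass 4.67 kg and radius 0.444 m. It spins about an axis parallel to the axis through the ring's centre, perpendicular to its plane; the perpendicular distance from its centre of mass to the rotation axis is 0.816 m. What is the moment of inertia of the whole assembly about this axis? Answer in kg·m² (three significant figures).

I_cm = MR² = (4.67)(0.444)² = 0.92063 kg·m²; centre at d = 0.816 m, so the parallel axis theorem gives I = 0.92063 + (4.67)(0.816)² = 4.0302 kg·m².

4.03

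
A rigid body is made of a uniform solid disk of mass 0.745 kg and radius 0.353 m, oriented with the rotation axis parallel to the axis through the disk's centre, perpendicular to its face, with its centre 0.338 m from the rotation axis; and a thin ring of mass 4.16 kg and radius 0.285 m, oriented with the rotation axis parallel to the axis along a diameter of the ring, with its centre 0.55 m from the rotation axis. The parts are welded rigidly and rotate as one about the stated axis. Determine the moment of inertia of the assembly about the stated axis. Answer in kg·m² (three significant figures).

1.56

Solid disk: I_cm = (1/2)MR² = (1/2)(0.745)(0.353)² = 0.046417 kg·m²; centre at d = 0.338 m, so I = I_cm + Md² gives I = 0.046417 + (0.745)(0.338)² = 0.13153 kg·m².
Thin ring: I_cm = (1/2)MR² = (1/2)(4.16)(0.285)² = 0.16895 kg·m²; centre at d = 0.55 m, so I = I_cm + Md² gives I = 0.16895 + (4.16)(0.55)² = 1.4273 kg·m².
Total I = 0.13153 + 1.4273 = 1.5589 kg·m².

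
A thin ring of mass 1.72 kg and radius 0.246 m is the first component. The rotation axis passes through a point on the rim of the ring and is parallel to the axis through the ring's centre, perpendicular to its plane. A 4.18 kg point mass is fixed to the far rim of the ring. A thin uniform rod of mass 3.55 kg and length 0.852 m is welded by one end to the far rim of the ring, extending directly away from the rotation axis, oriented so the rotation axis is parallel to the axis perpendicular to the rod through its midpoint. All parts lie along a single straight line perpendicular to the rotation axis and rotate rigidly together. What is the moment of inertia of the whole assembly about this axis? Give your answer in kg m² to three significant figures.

Thin ring: I_cm = MR² = (1.72)(0.246)² = 0.10409 kg m²; centre at d = 0.246 m, so I = I_cm + Md² gives I = 0.10409 + (1.72)(0.246)² = 0.20818 kg m².
Point mass: I_cm = 0; centre at d = 0.246 + 0.246 = 0.492 m, so I = I_cm + Md² gives I = 0 + (4.18)(0.492)² = 1.0118 kg m².
Thin rod: I_cm = (1/12)ML² = (1/12)(3.55)(0.852)² = 0.21475 kg m²; centre at d = 0.246 + 0.246 + 0.426 = 0.918 m, so I = I_cm + Md² gives I = 0.21475 + (3.55)(0.918)² = 3.2064 kg m².
Total I = 0.20818 + 1.0118 + 3.2064 = 4.4264 kg m².

4.43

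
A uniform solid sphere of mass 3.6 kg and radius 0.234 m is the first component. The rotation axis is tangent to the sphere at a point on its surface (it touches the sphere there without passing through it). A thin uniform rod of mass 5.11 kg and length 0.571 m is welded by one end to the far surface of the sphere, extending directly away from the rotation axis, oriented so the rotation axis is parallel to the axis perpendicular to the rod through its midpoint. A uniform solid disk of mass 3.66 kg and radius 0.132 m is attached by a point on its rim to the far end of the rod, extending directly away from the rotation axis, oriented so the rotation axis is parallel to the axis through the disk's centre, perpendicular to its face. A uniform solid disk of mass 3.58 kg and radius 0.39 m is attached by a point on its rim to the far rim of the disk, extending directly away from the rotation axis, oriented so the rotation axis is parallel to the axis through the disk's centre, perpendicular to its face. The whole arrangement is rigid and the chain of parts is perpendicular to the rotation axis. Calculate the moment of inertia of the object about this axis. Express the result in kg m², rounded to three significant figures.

18.9

Solid sphere: I_cm = (2/5)MR² = (2/5)(3.6)(0.234)² = 0.078849 kg m²; centre at d = 0.234 m, so the parallel axis theorem gives I = 0.078849 + (3.6)(0.234)² = 0.27597 kg m².
Thin rod: I_cm = (1/12)ML² = (1/12)(5.11)(0.571)² = 0.13884 kg m²; centre at d = 0.234 + 0.234 + 0.2855 = 0.7535 m, so the parallel axis theorem gives I = 0.13884 + (5.11)(0.7535)² = 3.0401 kg m².
Solid disk: I_cm = (1/2)MR² = (1/2)(3.66)(0.132)² = 0.031886 kg m²; centre at d = 0.234 + 0.234 + 0.2855 + 0.2855 + 0.132 = 1.171 m, so the parallel axis theorem gives I = 0.031886 + (3.66)(1.171)² = 5.0506 kg m².
Solid disk: I_cm = (1/2)MR² = (1/2)(3.58)(0.39)² = 0.27226 kg m²; centre at d = 0.234 + 0.234 + 0.2855 + 0.2855 + 0.132 + 0.132 + 0.39 = 1.693 m, so the parallel axis theorem gives I = 0.27226 + (3.58)(1.693)² = 10.533 kg m².
Total I = 0.27597 + 3.0401 + 5.0506 + 10.533 = 18.9 kg m².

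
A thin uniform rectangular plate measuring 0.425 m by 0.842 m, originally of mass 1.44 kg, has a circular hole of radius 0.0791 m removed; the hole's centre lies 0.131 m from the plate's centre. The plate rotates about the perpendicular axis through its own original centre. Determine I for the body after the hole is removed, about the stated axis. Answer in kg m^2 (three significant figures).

0.105

Unpierced body about its centre: I₀ = (1/12)M(a²+b²) = (1/12)(1.44)[(0.425)² + (0.842)²] = 0.10675 kg m^2.
The removed disk has mass m = M·πr²/(ab) = (1.44)·π(0.0791)²/(0.425·0.842) = 0.079098 kg (same uniform areal density).
Its moment of inertia about the rotation axis (parallel-axis theorem): I_hole = (1/2)mr² + md² = (1/2)(0.079098)(0.0791)² + (0.079098)(0.131)² = 0.0016048 kg m^2.
Treating the hole as negative mass, I = I₀ − I_hole = 0.10675 − 0.0016048 = 0.10515 kg m^2.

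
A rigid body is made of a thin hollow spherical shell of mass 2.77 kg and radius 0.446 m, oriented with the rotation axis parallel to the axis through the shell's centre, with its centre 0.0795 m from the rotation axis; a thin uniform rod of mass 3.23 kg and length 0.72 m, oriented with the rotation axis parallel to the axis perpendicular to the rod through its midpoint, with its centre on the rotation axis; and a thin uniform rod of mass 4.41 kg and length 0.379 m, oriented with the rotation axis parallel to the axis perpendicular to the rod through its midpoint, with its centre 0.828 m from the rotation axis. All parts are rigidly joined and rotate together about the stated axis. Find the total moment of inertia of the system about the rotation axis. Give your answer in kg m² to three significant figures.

Spherical shell: I_cm = (2/3)MR² = (2/3)(2.77)(0.446)² = 0.36733 kg m²; centre at d = 0.0795 m, so the parallel axis theorem gives I = 0.36733 + (2.77)(0.0795)² = 0.38484 kg m².
Thin rod: I_cm = (1/12)ML² = (1/12)(3.23)(0.72)² = 0.13954 kg m²; axis through the centre, so I = 0.13954 kg m².
Thin rod: I_cm = (1/12)ML² = (1/12)(4.41)(0.379)² = 0.052788 kg m²; centre at d = 0.828 m, so the parallel axis theorem gives I = 0.052788 + (4.41)(0.828)² = 3.0762 kg m².
Total I = 0.38484 + 0.13954 + 3.0762 = 3.6006 kg m².

3.60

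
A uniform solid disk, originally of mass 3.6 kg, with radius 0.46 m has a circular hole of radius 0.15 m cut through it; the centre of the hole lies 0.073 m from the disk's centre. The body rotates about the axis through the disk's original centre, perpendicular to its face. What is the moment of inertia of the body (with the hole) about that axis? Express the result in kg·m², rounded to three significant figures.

Unpierced body about its centre: I₀ = (1/2)MR² = (1/2)(3.6)(0.46)² = 0.38088 kg·m².
The removed disk has mass m = M·(r/R)² = (3.6)(0.15/0.46)² = 0.3828 kg (same uniform areal density).
Its moment of inertia about the rotation axis (parallel-axis theorem): I_hole = (1/2)mr² + md² = (1/2)(0.3828)(0.15)² + (0.3828)(0.073)² = 0.0063464 kg·m².
Treating the hole as negative mass, I = I₀ − I_hole = 0.38088 − 0.0063464 = 0.37453 kg·m².

0.375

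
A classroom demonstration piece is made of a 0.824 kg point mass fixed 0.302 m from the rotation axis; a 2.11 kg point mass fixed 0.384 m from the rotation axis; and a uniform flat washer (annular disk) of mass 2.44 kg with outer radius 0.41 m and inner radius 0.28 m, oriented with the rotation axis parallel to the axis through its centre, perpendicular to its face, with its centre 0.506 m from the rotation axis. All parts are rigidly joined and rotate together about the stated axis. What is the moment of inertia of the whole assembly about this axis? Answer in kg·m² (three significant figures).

Point mass: I_cm = 0; centre at d = 0.302 m, so I = I_cm + Md² gives I = 0 + (0.824)(0.302)² = 0.075152 kg·m².
Point mass: I_cm = 0; centre at d = 0.384 m, so I = I_cm + Md² gives I = 0 + (2.11)(0.384)² = 0.31113 kg·m².
Annular disk: I_cm = (1/2)M(R²+r²) = (1/2)(2.44)[(0.41)² + (0.28)²] = 0.30073 kg·m²; centre at d = 0.506 m, so I = I_cm + Md² gives I = 0.30073 + (2.44)(0.506)² = 0.92546 kg·m².
Total I = 0.075152 + 0.31113 + 0.92546 = 1.3117 kg·m².

1.31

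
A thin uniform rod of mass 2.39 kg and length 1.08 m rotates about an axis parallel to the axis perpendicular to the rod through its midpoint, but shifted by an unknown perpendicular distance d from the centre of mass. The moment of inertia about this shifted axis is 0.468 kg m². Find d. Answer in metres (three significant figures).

0.314

About the centre-of-mass axis, I_cm = (1/12)ML² = (1/12)(2.39)(1.08)² = 0.23231 kg m².
Parallel axis theorem: I = I_cm + Md², so Md² = 0.468 − 0.23231 = 0.23569 kg m².
d = √(0.23569 / 2.39) = 0.31403 m.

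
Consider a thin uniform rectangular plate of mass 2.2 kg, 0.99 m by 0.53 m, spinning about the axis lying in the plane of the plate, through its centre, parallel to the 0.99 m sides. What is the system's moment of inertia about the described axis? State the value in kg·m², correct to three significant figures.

I_cm = (1/12)Mb² = (1/12)(2.2)(0.53)² = 0.051498 kg·m²; axis through the centre, so I = 0.051498 kg·m².

0.0515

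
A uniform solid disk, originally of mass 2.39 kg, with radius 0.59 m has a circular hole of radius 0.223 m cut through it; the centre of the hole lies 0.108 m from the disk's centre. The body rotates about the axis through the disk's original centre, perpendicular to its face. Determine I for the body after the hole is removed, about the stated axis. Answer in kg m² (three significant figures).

0.404

Unpierced body about its centre: I₀ = (1/2)MR² = (1/2)(2.39)(0.59)² = 0.41598 kg m².
The removed disk has mass m = M·(r/R)² = (2.39)(0.223/0.59)² = 0.34143 kg (same uniform areal density).
Its moment of inertia about the rotation axis (parallel-axis theorem): I_hole = (1/2)mr² + md² = (1/2)(0.34143)(0.223)² + (0.34143)(0.108)² = 0.012472 kg m².
Treating the hole as negative mass, I = I₀ − I_hole = 0.41598 − 0.012472 = 0.40351 kg m².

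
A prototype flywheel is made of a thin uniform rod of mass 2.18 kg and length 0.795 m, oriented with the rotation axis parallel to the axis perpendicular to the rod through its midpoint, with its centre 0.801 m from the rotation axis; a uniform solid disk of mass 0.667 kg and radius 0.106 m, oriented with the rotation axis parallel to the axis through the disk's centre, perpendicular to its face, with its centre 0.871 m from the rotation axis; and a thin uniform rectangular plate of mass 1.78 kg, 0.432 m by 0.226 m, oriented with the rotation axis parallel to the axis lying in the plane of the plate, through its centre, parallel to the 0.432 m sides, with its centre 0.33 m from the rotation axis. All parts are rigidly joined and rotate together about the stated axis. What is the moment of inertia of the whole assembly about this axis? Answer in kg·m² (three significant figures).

Thin rod: I_cm = (1/12)ML² = (1/12)(2.18)(0.795)² = 0.11482 kg·m²; centre at d = 0.801 m, so I = I_cm + Md² gives I = 0.11482 + (2.18)(0.801)² = 1.5135 kg·m².
Solid disk: I_cm = (1/2)MR² = (1/2)(0.667)(0.106)² = 0.0037472 kg·m²; centre at d = 0.871 m, so I = I_cm + Md² gives I = 0.0037472 + (0.667)(0.871)² = 0.50976 kg·m².
Rectangular plate: I_cm = (1/12)Mb² = (1/12)(1.78)(0.226)² = 0.0075763 kg·m²; centre at d = 0.33 m, so I = I_cm + Md² gives I = 0.0075763 + (1.78)(0.33)² = 0.20142 kg·m².
Total I = 1.5135 + 0.50976 + 0.20142 = 2.2247 kg·m².

2.22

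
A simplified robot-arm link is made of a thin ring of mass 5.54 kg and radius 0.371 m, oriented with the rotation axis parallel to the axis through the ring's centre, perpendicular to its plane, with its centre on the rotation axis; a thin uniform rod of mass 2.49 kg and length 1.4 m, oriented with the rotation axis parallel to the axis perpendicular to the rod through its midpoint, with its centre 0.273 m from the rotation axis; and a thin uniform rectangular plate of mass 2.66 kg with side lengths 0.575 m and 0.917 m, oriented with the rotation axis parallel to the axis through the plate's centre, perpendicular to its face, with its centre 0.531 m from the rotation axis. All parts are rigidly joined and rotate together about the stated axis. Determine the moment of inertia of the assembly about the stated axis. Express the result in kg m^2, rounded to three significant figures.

Thin ring: I_cm = MR² = (5.54)(0.371)² = 0.76253 kg m^2; axis through the centre, so I = 0.76253 kg m^2.
Thin rod: I_cm = (1/12)ML² = (1/12)(2.49)(1.4)² = 0.4067 kg m^2; centre at d = 0.273 m, so I = I_cm + Md² gives I = 0.4067 + (2.49)(0.273)² = 0.59228 kg m^2.
Rectangular plate: I_cm = (1/12)M(a²+b²) = (1/12)(2.66)[(0.575)² + (0.917)²] = 0.25969 kg m^2; centre at d = 0.531 m, so I = I_cm + Md² gives I = 0.25969 + (2.66)(0.531)² = 1.0097 kg m^2.
Total I = 0.76253 + 0.59228 + 1.0097 = 2.3645 kg m^2.

2.36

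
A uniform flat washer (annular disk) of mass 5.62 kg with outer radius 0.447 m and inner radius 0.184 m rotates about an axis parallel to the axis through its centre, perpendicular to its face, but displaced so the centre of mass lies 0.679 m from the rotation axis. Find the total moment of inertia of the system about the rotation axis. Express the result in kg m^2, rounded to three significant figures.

I_cm = (1/2)M(R²+r²) = (1/2)(5.62)[(0.447)² + (0.184)²] = 0.6566 kg m^2; centre at d = 0.679 m, so the parallel axis theorem gives I = 0.6566 + (5.62)(0.679)² = 3.2476 kg m^2.

3.25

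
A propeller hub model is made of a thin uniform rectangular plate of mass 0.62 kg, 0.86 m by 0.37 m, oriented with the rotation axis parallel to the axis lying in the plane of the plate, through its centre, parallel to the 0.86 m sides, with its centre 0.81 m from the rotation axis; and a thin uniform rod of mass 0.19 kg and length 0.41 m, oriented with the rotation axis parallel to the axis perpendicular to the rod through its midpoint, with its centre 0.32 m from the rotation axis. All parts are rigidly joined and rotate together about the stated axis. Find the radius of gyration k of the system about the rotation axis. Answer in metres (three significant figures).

0.734

Rectangular plate: I_cm = (1/12)Mb² = (1/12)(0.62)(0.37)² = 0.0070732 kg·m²; centre at d = 0.81 m, so the parallel axis theorem gives I = 0.0070732 + (0.62)(0.81)² = 0.41386 kg·m².
Thin rod: I_cm = (1/12)ML² = (1/12)(0.19)(0.41)² = 0.0026616 kg·m²; centre at d = 0.32 m, so the parallel axis theorem gives I = 0.0026616 + (0.19)(0.32)² = 0.022118 kg·m².
Total I = 0.43597 kg·m²; total mass M = 0.81 kg.
k = √(I/M) = √(0.43597/0.81) = 0.73365 m.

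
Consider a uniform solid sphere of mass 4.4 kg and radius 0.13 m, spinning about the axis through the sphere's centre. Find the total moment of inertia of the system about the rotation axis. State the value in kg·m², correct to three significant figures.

I_cm = (2/5)MR² = (2/5)(4.4)(0.13)² = 0.029744 kg·m²; axis through the centre, so I = 0.029744 kg·m².

0.0297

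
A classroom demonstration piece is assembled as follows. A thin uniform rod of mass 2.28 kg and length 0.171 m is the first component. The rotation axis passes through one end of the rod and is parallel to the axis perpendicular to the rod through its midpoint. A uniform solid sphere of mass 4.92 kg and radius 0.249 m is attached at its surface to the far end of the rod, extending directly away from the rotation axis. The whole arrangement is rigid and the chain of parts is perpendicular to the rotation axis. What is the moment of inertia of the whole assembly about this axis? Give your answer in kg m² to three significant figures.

Thin rod: I_cm = (1/12)ML² = (1/12)(2.28)(0.171)² = 0.0055558 kg m²; centre at d = 0.0855 m, so I = I_cm + Md² gives I = 0.0055558 + (2.28)(0.0855)² = 0.022223 kg m².
Solid sphere: I_cm = (2/5)MR² = (2/5)(4.92)(0.249)² = 0.12202 kg m²; centre at d = 0.0855 + 0.0855 + 0.249 = 0.42 m, so I = I_cm + Md² gives I = 0.12202 + (4.92)(0.42)² = 0.98991 kg m².
Total I = 0.022223 + 0.98991 = 1.0121 kg m².

1.01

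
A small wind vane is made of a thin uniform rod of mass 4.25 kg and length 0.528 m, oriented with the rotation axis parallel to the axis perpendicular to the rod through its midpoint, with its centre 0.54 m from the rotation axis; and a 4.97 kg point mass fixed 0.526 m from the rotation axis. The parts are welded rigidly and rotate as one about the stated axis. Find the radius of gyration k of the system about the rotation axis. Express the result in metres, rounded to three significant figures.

Thin rod: I_cm = (1/12)ML² = (1/12)(4.25)(0.528)² = 0.098736 kg m²; centre at d = 0.54 m, so the parallel axis theorem gives I = 0.098736 + (4.25)(0.54)² = 1.338 kg m².
Point mass: I_cm = 0; centre at d = 0.526 m, so the parallel axis theorem gives I = 0 + (4.97)(0.526)² = 1.3751 kg m².
Total I = 2.7131 kg m²; total mass M = 9.22 kg.
k = √(I/M) = √(2.7131/9.22) = 0.54246 m.

0.542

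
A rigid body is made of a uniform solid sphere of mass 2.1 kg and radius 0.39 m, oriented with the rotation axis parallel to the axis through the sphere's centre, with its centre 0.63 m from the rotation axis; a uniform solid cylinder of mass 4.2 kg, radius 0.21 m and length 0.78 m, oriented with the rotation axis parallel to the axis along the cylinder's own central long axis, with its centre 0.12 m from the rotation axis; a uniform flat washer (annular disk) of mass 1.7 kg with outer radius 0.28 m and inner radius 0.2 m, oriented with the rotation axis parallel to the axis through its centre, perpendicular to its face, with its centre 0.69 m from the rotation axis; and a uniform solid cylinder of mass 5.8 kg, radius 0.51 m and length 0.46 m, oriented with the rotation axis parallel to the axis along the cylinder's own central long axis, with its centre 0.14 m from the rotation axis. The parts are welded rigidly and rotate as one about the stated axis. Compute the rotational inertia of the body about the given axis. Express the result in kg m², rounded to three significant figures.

2.89

Solid sphere: I_cm = (2/5)MR² = (2/5)(2.1)(0.39)² = 0.12776 kg m²; centre at d = 0.63 m, so the parallel axis theorem gives I = 0.12776 + (2.1)(0.63)² = 0.96125 kg m².
Solid cylinder: I_cm = (1/2)MR² = (1/2)(4.2)(0.21)² = 0.09261 kg m²; centre at d = 0.12 m, so the parallel axis theorem gives I = 0.09261 + (4.2)(0.12)² = 0.15309 kg m².
Annular disk: I_cm = (1/2)M(R²+r²) = (1/2)(1.7)[(0.28)² + (0.2)²] = 0.10064 kg m²; centre at d = 0.69 m, so the parallel axis theorem gives I = 0.10064 + (1.7)(0.69)² = 0.91001 kg m².
Solid cylinder: I_cm = (1/2)MR² = (1/2)(5.8)(0.51)² = 0.75429 kg m²; centre at d = 0.14 m, so the parallel axis theorem gives I = 0.75429 + (5.8)(0.14)² = 0.86797 kg m².
Total I = 0.96125 + 0.15309 + 0.91001 + 0.86797 = 2.8923 kg m².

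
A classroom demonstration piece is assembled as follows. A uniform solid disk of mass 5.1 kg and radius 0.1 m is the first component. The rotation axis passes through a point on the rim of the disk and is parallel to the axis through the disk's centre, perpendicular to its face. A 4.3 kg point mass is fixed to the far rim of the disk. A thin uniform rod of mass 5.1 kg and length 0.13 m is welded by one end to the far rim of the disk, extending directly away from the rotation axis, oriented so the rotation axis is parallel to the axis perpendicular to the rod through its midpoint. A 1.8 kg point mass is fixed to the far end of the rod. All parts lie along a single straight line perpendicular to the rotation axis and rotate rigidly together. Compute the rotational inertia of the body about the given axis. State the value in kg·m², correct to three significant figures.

0.810

Solid disk: I_cm = (1/2)MR² = (1/2)(5.1)(0.1)² = 0.0255 kg·m²; centre at d = 0.1 m, so the parallel axis theorem gives I = 0.0255 + (5.1)(0.1)² = 0.0765 kg·m².
Point mass: I_cm = 0; centre at d = 0.1 + 0.1 = 0.2 m, so the parallel axis theorem gives I = 0 + (4.3)(0.2)² = 0.172 kg·m².
Thin rod: I_cm = (1/12)ML² = (1/12)(5.1)(0.13)² = 0.0071825 kg·m²; centre at d = 0.1 + 0.1 + 0.065 = 0.265 m, so the parallel axis theorem gives I = 0.0071825 + (5.1)(0.265)² = 0.36533 kg·m².
Point mass: I_cm = 0; centre at d = 0.1 + 0.1 + 0.065 + 0.065 = 0.33 m, so the parallel axis theorem gives I = 0 + (1.8)(0.33)² = 0.19602 kg·m².
Total I = 0.0765 + 0.172 + 0.36533 + 0.19602 = 0.80985 kg·m².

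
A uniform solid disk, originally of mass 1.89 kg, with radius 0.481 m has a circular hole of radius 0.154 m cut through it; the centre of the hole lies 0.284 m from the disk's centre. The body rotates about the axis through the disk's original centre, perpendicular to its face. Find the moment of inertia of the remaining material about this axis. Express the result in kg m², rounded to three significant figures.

Unpierced body about its centre: I₀ = (1/2)MR² = (1/2)(1.89)(0.481)² = 0.21864 kg m².
The removed disk has mass m = M·(r/R)² = (1.89)(0.154/0.481)² = 0.19374 kg (same uniform areal density).
Its moment of inertia about the rotation axis (parallel-axis theorem): I_hole = (1/2)mr² + md² = (1/2)(0.19374)(0.154)² + (0.19374)(0.284)² = 0.017923 kg m².
Treating the hole as negative mass, I = I₀ − I_hole = 0.21864 − 0.017923 = 0.20071 kg m².

0.201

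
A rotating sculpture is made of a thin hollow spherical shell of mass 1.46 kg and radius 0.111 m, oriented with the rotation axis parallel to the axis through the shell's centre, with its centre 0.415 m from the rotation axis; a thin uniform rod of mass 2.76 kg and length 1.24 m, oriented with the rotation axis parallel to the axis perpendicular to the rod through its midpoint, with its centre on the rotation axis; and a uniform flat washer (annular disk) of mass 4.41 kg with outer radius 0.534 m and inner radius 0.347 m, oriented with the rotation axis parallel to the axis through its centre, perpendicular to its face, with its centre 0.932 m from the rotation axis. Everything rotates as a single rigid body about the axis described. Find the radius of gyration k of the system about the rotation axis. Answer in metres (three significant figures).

Spherical shell: I_cm = (2/3)MR² = (2/3)(1.46)(0.111)² = 0.011992 kg m^2; centre at d = 0.415 m, so I = I_cm + Md² gives I = 0.011992 + (1.46)(0.415)² = 0.26344 kg m^2.
Thin rod: I_cm = (1/12)ML² = (1/12)(2.76)(1.24)² = 0.35365 kg m^2; axis through the centre, so I = 0.35365 kg m^2.
Annular disk: I_cm = (1/2)M(R²+r²) = (1/2)(4.41)[(0.534)² + (0.347)²] = 0.89427 kg m^2; centre at d = 0.932 m, so I = I_cm + Md² gives I = 0.89427 + (4.41)(0.932)² = 4.7249 kg m^2.
Total I = 5.342 kg m^2; total mass M = 8.63 kg.
k = √(I/M) = √(5.342/8.63) = 0.78677 m.

0.787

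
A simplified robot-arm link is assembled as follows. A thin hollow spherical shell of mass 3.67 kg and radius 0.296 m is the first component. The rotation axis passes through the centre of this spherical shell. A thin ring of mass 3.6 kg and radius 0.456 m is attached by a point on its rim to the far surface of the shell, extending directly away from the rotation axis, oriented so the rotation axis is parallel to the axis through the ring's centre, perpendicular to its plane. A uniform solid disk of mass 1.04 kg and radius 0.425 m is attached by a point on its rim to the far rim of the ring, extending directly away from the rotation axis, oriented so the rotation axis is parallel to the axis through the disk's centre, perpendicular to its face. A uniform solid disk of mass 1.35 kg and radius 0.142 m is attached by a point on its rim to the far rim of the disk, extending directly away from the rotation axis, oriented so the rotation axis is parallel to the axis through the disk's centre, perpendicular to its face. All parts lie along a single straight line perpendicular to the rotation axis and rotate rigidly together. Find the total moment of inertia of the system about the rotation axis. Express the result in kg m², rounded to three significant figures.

Spherical shell: I_cm = (2/3)MR² = (2/3)(3.67)(0.296)² = 0.21437 kg m²; axis through the centre, so I = 0.21437 kg m².
Thin ring: I_cm = MR² = (3.6)(0.456)² = 0.74857 kg m²; centre at d = 0.296 + 0.456 = 0.752 m, so I = I_cm + Md² gives I = 0.74857 + (3.6)(0.752)² = 2.7844 kg m².
Solid disk: I_cm = (1/2)MR² = (1/2)(1.04)(0.425)² = 0.093925 kg m²; centre at d = 0.296 + 0.456 + 0.456 + 0.425 = 1.633 m, so I = I_cm + Md² gives I = 0.093925 + (1.04)(1.633)² = 2.8673 kg m².
Solid disk: I_cm = (1/2)MR² = (1/2)(1.35)(0.142)² = 0.013611 kg m²; centre at d = 0.296 + 0.456 + 0.456 + 0.425 + 0.425 + 0.142 = 2.2 m, so I = I_cm + Md² gives I = 0.013611 + (1.35)(2.2)² = 6.5476 kg m².
Total I = 0.21437 + 2.7844 + 2.8673 + 6.5476 = 12.414 kg m².

12.4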